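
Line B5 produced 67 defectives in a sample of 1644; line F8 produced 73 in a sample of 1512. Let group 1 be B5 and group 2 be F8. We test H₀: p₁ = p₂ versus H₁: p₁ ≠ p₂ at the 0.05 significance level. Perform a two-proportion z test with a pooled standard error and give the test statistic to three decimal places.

z = -1.026

p̂₁ = 67/1644 = 0.04075, p̂₂ = 73/1512 = 0.04828.
Pooled p̂ = (67+73)/(1644+1512) = 140/3156 = 0.04436.
SE = √(0.0423921 × 0.00126965) = 0.00734.
z = (0.04075 − 0.04828)/0.00734 = -0.00753/0.00734 = -1.026.
Two-sided p-value ≈ 2·Φ(−1.026) = 0.3050, so at α = 0.05 we fail to reject H₀.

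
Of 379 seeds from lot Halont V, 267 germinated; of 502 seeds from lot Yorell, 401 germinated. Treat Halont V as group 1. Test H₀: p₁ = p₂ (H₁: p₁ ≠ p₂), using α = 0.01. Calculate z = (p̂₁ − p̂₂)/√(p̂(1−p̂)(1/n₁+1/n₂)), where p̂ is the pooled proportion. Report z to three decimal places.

z = -3.237

p̂₁ = 267/379 = 0.704485, p̂₂ = 401/502 = 0.798805.
Pooled p̂ = (267+401)/(379+502) = 668/881 = 0.758229.
SE = √(p̂(1−p̂)(1/n₁+1/n₂)) = √(0.758229·0.241771·0.00463055) = √(0.000848862) = 0.029135.
z = (0.704485 − 0.798805)/0.029135 = -0.094320/0.029135 = -3.237.
Two-sided p-value ≈ 2·Φ(−3.237) = 0.0012; since p < α = 0.01, reject H₀.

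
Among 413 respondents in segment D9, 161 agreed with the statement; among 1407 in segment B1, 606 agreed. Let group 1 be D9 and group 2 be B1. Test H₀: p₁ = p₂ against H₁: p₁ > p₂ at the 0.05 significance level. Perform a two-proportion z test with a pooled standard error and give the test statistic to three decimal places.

p̂₁ = 161/413 ≈ 0.38983, p̂₂ = 606/1407 ≈ 0.43070.
Pooled p̂ = (161+606)/(413+1407) = 767/1820 = 0.42143.
SE = √(0.243827 × 0.00313204) = 0.02763.
z = (0.38983 − 0.43070)/0.02763 = -0.04087/0.02763 = -1.479.
p-value = P(Z > -1.479) ≈ 0.9304. With α = 0.05, fail to reject H₀.

z = -1.479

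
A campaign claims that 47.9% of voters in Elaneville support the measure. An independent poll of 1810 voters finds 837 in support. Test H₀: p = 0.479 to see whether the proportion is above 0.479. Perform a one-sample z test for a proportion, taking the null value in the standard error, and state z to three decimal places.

z = -1.411

p̂ = 837/1810 = 0.46243.
Under H₀, SE = √(0.479·0.521/1810) = √(0.000137878) = 0.01174.
z = (0.46243 − 0.479)/0.01174 = -0.01657/0.01174 = -1.411.
p-value = P(Z > -1.411) ≈ 0.9209.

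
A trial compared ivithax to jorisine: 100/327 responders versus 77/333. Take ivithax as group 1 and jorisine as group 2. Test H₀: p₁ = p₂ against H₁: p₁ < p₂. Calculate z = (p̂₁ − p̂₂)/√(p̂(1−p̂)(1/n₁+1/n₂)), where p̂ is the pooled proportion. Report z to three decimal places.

p̂₁ = 100/327 ≈ 0.30581, p̂₂ = 77/333 ≈ 0.23123.
Pooled p̂ = (100+77)/(327+333) = 177/660 = 0.26818.
SE = √(p̂(1−p̂)(1/n₁+1/n₂)) = √(0.26818·0.73182·0.00606111) = √(0.00118955) = 0.03449.
z = (0.30581 − 0.23123)/0.03449 = 0.07458/0.03449 = 2.162.

z = 2.162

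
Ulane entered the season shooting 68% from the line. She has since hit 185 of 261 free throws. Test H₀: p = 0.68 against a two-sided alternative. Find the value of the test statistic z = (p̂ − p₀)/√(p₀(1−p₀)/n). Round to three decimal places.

z = 0.998

p̂ = 185/261 ≈ 0.70881.
Under H₀, SE = √(0.68·0.32/261) = √(0.000833716) = 0.02887.
z = (0.70881 − 0.68)/0.02887 = 0.02881/0.02887 = 0.998.
Two-sided p-value ≈ 2·Φ(−0.998) = 0.3183.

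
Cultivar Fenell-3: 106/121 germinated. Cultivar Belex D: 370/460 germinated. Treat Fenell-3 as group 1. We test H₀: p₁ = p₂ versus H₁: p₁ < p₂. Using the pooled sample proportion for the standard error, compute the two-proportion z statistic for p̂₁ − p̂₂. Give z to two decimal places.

p̂₁ = 106/121 = 0.8760, p̂₂ = 370/460 = 0.8043.
Pooled p̂ = (106+370)/(121+460) = 476/581 = 0.8193.
SE = √(0.148062 × 0.0104384) = 0.0393.
z = (0.8760 − 0.8043)/0.0393 = 0.0717/0.0393 = 1.82.
p-value = P(Z < 1.823) ≈ 0.9659.

z = 1.82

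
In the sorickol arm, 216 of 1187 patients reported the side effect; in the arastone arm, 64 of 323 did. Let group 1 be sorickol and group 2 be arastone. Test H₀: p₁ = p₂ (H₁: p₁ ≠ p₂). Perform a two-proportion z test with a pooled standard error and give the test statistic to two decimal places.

z = -0.66

p̂₁ = 216/1187 ≈ 0.1820, p̂₂ = 64/323 ≈ 0.1981.
Pooled p̂ = (216+64)/(1187+323) = 280/1510 = 0.1854.
SE = √(p̂(1−p̂)(1/n₁+1/n₂)) = √(0.1854·0.8146·0.00393844) = √(0.000594885) = 0.0244.
z = (0.1820 − 0.1981)/0.0244 = -0.0161/0.0244 = -0.66.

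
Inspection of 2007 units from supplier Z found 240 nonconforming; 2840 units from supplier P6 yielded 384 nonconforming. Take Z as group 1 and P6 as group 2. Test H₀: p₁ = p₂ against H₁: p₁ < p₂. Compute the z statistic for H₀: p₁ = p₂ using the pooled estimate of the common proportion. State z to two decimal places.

z = -1.60

p̂₁ = 240/2007 = 0.11958, p̂₂ = 384/2840 = 0.13521.
Pooled p̂ = (240+384)/(2007+2840) = 624/4847 = 0.12874.
SE = √(0.112166 × 0.000850369) = 0.00977.
z = (0.11958 − 0.13521)/0.00977 = -0.01563/0.00977 = -1.60.
p-value = P(Z < -1.600) ≈ 0.0548.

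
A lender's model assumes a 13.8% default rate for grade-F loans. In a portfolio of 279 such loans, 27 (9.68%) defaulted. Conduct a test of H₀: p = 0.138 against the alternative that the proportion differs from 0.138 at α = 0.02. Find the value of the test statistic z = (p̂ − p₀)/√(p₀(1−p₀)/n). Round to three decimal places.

z = -1.997

p̂ = 27/279 = 0.09677.
Under H₀, SE = √(0.138·0.862/279) = √(0.000426366) = 0.02065.
z = (0.09677 − 0.138)/0.02065 = -0.04123/0.02065 = -1.997.
Two-sided p-value ≈ 2·Φ(−1.997) = 0.0459, so at α = 0.02 we fail to reject H₀.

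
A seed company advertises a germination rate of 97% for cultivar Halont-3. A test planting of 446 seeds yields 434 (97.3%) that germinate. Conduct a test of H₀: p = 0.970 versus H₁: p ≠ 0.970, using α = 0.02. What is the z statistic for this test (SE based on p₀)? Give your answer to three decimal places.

z = 0.383

p̂ = 434/446 = 0.973094.
Under H₀, SE = √(0.97·0.03/446) = √(6.52466e-05) = 0.008078.
z = (0.973094 − 0.97)/0.008078 = 0.003094/0.008078 = 0.383.
p-value = 2·P(Z > 0.383) ≈ 0.7017. With α = 0.02, fail to reject H₀.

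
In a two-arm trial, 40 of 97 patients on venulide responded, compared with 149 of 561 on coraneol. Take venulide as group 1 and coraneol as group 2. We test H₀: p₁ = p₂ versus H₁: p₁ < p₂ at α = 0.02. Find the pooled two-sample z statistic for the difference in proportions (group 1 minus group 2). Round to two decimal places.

p̂₁ = 40/97 ≈ 0.4124, p̂₂ = 149/561 ≈ 0.2656.
Pooled p̂ = (40+149)/(97+561) = 189/658 = 0.2872.
SE = √(p̂(1−p̂)(1/n₁+1/n₂)) = √(0.2872·0.7128·0.0120918) = √(0.00247556) = 0.0498.
z = (0.4124 − 0.2656)/0.0498 = 0.1468/0.0498 = 2.95.
p-value = P(Z < 2.950) ≈ 0.9984; since p > α = 0.02, fail to reject H₀.

z = 2.95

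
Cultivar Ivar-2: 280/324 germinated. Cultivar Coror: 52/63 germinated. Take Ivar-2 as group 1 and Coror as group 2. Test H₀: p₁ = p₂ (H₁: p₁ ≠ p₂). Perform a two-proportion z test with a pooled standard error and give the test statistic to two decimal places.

p̂₁ = 280/324 ≈ 0.8642, p̂₂ = 52/63 ≈ 0.8254.
Pooled p̂ = (280+52)/(324+63) = 332/387 = 0.8579.
SE = √(p̂(1−p̂)(1/n₁+1/n₂)) = √(0.8579·0.1421·0.0189594) = √(0.00231156) = 0.0481.
z = (0.8642 − 0.8254)/0.0481 = 0.0388/0.0481 = 0.81.
Two-sided p-value ≈ 2·Φ(−0.807) = 0.4197.

z = 0.81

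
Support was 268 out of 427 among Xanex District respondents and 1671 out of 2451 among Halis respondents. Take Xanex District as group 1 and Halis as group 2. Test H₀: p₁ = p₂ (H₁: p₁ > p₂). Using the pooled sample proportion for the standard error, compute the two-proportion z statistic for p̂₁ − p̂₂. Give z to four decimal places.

p̂₁ = 268/427 = 0.627635, p̂₂ = 1671/2451 = 0.681763.
Pooled p̂ = (268+1671)/(427+2451) = 1939/2878 = 0.673732.
SE = √(0.219817 × 0.00274992) = 0.024586.
z = (0.627635 − 0.681763)/0.024586 = -0.054128/0.024586 = -2.2016.

z = -2.2016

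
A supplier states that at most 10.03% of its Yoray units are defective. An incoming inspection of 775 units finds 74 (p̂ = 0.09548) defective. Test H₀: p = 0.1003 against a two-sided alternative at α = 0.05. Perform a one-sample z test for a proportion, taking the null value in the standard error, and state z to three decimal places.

z = -0.446

p̂ = 74/775 = 0.095484.
Standard error under H₀: √(0.1003×0.8997/775) = 0.010791.
z = (0.095484 − 0.1003)/0.010791 = -0.004816/0.010791 = -0.446.
Two-sided p-value ≈ 2·Φ(−0.446) = 0.6554. With α = 0.05, fail to reject H₀.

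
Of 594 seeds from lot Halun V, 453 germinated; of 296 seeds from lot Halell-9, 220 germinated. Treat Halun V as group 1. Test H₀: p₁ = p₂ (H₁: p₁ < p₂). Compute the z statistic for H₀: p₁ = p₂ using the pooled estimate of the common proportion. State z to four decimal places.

z = 0.6345

p̂₁ = 453/594 ≈ 0.762626, p̂₂ = 220/296 ≈ 0.743243.
Pooled p̂ = (453+220)/(594+296) = 673/890 = 0.756180.
SE = √(0.184372 × 0.00506188) = 0.030549.
z = (0.762626 − 0.743243)/0.030549 = 0.019383/0.030549 = 0.6345.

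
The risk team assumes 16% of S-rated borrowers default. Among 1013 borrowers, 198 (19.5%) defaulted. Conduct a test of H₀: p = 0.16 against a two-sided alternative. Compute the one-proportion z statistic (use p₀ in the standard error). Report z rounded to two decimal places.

z = 3.08

p̂ = 198/1013 = 0.19546.
Standard error under H₀: √(0.16×0.84/1013) = 0.01152.
z = (0.19546 − 0.16)/0.01152 = 0.03546/0.01152 = 3.08.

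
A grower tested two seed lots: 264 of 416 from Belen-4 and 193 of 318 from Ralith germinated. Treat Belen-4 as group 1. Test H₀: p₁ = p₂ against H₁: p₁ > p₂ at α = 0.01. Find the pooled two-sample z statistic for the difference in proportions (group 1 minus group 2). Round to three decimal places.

z = 0.767

p̂₁ = 264/416 = 0.63462, p̂₂ = 193/318 = 0.60692.
Pooled p̂ = (264+193)/(416+318) = 457/734 = 0.62262.
SE = √(0.234965 × 0.0055485) = 0.03611.
z = (0.63462 − 0.60692)/0.03611 = 0.02770/0.03611 = 0.767.
p-value = P(Z > 0.767) ≈ 0.2215, so at α = 0.01 we fail to reject H₀.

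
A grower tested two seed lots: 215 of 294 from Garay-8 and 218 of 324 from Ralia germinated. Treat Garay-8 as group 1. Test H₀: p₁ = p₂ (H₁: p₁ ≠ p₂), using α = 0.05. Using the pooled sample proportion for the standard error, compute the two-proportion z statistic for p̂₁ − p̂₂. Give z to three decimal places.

p̂₁ = 215/294 ≈ 0.731293, p̂₂ = 218/324 ≈ 0.672840.
Pooled p̂ = (215+218)/(294+324) = 433/618 = 0.700647.
SE = √(0.209741 × 0.00648778) = 0.036888.
z = (0.731293 − 0.672840)/0.036888 = 0.058453/0.036888 = 1.585.
Two-sided p-value ≈ 2·Φ(−1.585) = 0.1131. With α = 0.05, fail to reject H₀.

z = 1.585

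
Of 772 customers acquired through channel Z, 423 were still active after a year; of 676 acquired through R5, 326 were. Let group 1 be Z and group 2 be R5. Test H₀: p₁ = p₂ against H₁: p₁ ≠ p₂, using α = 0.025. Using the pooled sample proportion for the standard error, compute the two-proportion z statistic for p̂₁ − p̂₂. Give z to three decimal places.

p̂₁ = 423/772 = 0.54793, p̂₂ = 326/676 = 0.48225.
Pooled p̂ = (423+326)/(772+676) = 749/1448 = 0.51727.
SE = √(0.249702 × 0.00277463) = 0.02632.
z = (0.54793 − 0.48225)/0.02632 = 0.06568/0.02632 = 2.495.
Two-sided p-value ≈ 2·Φ(−2.495) = 0.0126. With α = 0.025, reject H₀.

z = 2.495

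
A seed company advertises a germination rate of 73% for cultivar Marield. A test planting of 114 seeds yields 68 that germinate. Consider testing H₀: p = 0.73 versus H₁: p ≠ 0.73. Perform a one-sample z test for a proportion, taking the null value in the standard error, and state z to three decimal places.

p̂ = 68/114 ≈ 0.59649.
Standard error under H₀: √(0.73×0.27/114) = 0.04158.
z = (0.59649 − 0.73)/0.04158 = -0.13351/0.04158 = -3.211.
p-value = 2·P(Z > 3.211) ≈ 0.0013.

z = -3.211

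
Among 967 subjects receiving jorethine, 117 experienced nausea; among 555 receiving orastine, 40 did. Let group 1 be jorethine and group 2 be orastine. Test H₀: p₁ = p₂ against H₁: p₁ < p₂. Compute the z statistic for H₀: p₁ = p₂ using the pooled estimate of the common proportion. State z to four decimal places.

p̂₁ = 117/967 ≈ 0.1209928, p̂₂ = 40/555 ≈ 0.0720721.
Pooled p̂ = (117+40)/(967+555) = 157/1522 = 0.1031537.
SE = √(0.092513 × 0.00283593) = 0.0161975.
z = (0.1209928 − 0.0720721)/0.0161975 = 0.0489207/0.0161975 = 3.0203.

z = 3.0203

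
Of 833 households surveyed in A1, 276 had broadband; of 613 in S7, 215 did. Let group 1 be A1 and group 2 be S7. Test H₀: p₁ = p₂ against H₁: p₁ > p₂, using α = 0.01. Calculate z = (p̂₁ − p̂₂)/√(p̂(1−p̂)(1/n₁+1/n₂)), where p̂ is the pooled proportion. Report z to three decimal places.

z = -0.770

p̂₁ = 276/833 = 0.33133, p̂₂ = 215/613 = 0.35073.
Pooled p̂ = (276+215)/(833+613) = 491/1446 = 0.33956.
SE = √(p̂(1−p̂)(1/n₁+1/n₂)) = √(0.33956·0.66044·0.0028318) = √(0.000635055) = 0.02520.
z = (0.33133 − 0.35073)/0.02520 = -0.01940/0.02520 = -0.770.
p-value = P(Z > -0.770) ≈ 0.7793, so at α = 0.01 we fail to reject H₀.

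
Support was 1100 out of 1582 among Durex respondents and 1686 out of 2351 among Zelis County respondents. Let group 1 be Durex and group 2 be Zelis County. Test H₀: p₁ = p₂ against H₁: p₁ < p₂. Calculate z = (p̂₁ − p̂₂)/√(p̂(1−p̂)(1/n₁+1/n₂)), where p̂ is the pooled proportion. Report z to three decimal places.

z = -1.476

p̂₁ = 1100/1582 = 0.69532, p̂₂ = 1686/2351 = 0.71714.
Pooled p̂ = (1100+1686)/(1582+2351) = 2786/3933 = 0.70837.
SE = √(0.206584 × 0.00105746) = 0.01478.
z = (0.69532 − 0.71714)/0.01478 = -0.02182/0.01478 = -1.476.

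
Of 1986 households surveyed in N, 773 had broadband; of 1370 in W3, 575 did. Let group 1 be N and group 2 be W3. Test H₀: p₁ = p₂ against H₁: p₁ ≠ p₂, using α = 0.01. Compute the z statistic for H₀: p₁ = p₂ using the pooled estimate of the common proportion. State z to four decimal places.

z = -1.7705

p̂₁ = 773/1986 ≈ 0.389225, p̂₂ = 575/1370 ≈ 0.419708.
Pooled p̂ = (773+575)/(1986+1370) = 1348/3356 = 0.401669.
SE = √(p̂(1−p̂)(1/n₁+1/n₂)) = √(0.401669·0.598331·0.00123345) = √(0.000296437) = 0.017217.
z = (0.389225 − 0.419708)/0.017217 = -0.030483/0.017217 = -1.7705.
Two-sided p-value ≈ 2·Φ(−1.771) = 0.0766. With α = 0.01, fail to reject H₀.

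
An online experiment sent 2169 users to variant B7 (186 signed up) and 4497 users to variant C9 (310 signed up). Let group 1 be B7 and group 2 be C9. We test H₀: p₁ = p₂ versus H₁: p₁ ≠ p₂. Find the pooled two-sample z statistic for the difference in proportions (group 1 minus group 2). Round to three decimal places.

p̂₁ = 186/2169 ≈ 0.08575, p̂₂ = 310/4497 ≈ 0.06893.
Pooled p̂ = (186+310)/(2169+4497) = 496/6666 = 0.07441.
SE = √(0.068871 × 0.000683412) = 0.00686.
z = (0.08575 − 0.06893)/0.00686 = 0.01682/0.00686 = 2.452.

z = 2.452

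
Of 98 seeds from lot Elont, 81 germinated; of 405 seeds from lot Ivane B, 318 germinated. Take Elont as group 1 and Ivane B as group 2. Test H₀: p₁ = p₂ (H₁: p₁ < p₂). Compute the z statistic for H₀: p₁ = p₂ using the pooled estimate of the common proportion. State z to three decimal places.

p̂₁ = 81/98 = 0.82653, p̂₂ = 318/405 = 0.78519.
Pooled p̂ = (81+318)/(98+405) = 399/503 = 0.79324.
SE = √(p̂(1−p̂)(1/n₁+1/n₂)) = √(0.79324·0.20676·0.0126732) = √(0.00207853) = 0.04559.
z = (0.82653 − 0.78519)/0.04559 = 0.04134/0.04559 = 0.907.

z = 0.907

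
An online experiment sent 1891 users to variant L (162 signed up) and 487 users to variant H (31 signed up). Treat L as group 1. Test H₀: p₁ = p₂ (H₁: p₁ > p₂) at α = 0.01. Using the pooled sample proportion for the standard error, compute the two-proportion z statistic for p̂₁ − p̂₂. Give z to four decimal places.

z = 1.5864

p̂₁ = 162/1891 ≈ 0.085669, p̂₂ = 31/487 ≈ 0.063655.
Pooled p̂ = (162+31)/(1891+487) = 193/2378 = 0.081161.
SE = √(0.0745736 × 0.00258221) = 0.013877.
z = (0.085669 − 0.063655)/0.013877 = 0.022014/0.013877 = 1.5864.
p-value = P(Z > 1.586) ≈ 0.0563; since p > α = 0.01, fail to reject H₀.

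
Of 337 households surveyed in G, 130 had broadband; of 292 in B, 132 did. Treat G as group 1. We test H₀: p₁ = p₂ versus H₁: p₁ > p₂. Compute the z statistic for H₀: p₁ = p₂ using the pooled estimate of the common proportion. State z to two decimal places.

p̂₁ = 130/337 ≈ 0.3858, p̂₂ = 132/292 ≈ 0.4521.
Pooled p̂ = (130+132)/(337+292) = 262/629 = 0.4165.
SE = √(p̂(1−p̂)(1/n₁+1/n₂)) = √(0.4165·0.5835·0.00639202) = √(0.00155347) = 0.0394.
z = (0.3858 − 0.4521)/0.0394 = -0.0663/0.0394 = -1.68.

z = -1.68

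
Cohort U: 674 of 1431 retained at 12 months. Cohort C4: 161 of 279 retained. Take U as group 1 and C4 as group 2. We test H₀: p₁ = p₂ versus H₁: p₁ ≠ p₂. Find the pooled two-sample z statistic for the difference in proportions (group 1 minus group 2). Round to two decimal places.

z = -3.24

p̂₁ = 674/1431 ≈ 0.4710, p̂₂ = 161/279 ≈ 0.5771.
Pooled p̂ = (674+161)/(1431+279) = 835/1710 = 0.4883.
SE = √(0.249863 × 0.00428304) = 0.0327.
z = (0.4710 − 0.5771)/0.0327 = -0.1061/0.0327 = -3.24.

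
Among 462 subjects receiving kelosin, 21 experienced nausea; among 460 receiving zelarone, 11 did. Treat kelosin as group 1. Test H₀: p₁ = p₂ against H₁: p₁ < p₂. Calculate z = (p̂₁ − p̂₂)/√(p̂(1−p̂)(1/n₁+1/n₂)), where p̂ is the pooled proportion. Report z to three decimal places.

z = 1.787

p̂₁ = 21/462 = 0.045455, p̂₂ = 11/460 = 0.023913.
Pooled p̂ = (21+11)/(462+460) = 32/922 = 0.034707.
SE = √(p̂(1−p̂)(1/n₁+1/n₂)) = √(0.034707·0.965293·0.00433842) = √(0.000145348) = 0.012056.
z = (0.045455 − 0.023913)/0.012056 = 0.021542/0.012056 = 1.787.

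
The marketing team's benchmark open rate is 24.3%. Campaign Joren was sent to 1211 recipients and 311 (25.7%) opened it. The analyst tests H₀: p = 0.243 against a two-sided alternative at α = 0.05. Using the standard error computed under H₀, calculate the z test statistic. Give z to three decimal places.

z = 1.121

p̂ = 311/1211 ≈ 0.25681.
Under H₀, SE = √(0.243·0.757/1211) = √(0.0001519) = 0.01232.
z = (0.25681 − 0.243)/0.01232 = 0.01381/0.01232 = 1.121.
p-value = 2·P(Z > 1.121) ≈ 0.2624. With α = 0.05, fail to reject H₀.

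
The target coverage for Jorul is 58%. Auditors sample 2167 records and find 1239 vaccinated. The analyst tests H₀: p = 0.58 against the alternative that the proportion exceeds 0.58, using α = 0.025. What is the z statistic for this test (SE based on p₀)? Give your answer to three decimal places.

z = -0.777

p̂ = 1239/2167 = 0.57176.
Standard error under H₀: √(0.58×0.42/2167) = 0.01060.
z = (0.57176 − 0.58)/0.01060 = -0.00824/0.01060 = -0.777.
p-value = P(Z > -0.777) ≈ 0.7815; since p > α = 0.025, fail to reject H₀.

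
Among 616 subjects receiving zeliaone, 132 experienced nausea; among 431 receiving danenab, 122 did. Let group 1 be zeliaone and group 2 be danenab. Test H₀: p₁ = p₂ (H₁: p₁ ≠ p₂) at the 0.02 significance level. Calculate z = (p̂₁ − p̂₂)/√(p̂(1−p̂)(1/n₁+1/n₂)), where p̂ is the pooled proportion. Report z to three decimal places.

z = -2.555

p̂₁ = 132/616 = 0.21429, p̂₂ = 122/431 = 0.28306.
Pooled p̂ = (132+122)/(616+431) = 254/1047 = 0.24260.
SE = √(0.183744 × 0.00394356) = 0.02692.
z = (0.21429 − 0.28306)/0.02692 = -0.06877/0.02692 = -2.555.
p-value = 2·P(Z > 2.555) ≈ 0.0106; since p < α = 0.02, reject H₀.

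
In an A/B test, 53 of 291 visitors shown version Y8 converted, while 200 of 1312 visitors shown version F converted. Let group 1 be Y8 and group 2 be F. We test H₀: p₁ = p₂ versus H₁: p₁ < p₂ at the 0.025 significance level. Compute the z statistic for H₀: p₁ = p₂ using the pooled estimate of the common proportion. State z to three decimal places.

z = 1.257

p̂₁ = 53/291 = 0.18213, p̂₂ = 200/1312 = 0.15244.
Pooled p̂ = (53+200)/(291+1312) = 253/1603 = 0.15783.
SE = √(0.132919 × 0.00419862) = 0.02362.
z = (0.18213 − 0.15244)/0.02362 = 0.02969/0.02362 = 1.257.
p-value = P(Z < 1.257) ≈ 0.8956. With α = 0.025, fail to reject H₀.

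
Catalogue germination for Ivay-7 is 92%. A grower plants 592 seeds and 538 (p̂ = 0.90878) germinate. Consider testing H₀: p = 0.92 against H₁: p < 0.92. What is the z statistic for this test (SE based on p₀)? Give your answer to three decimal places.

p̂ = 538/592 ≈ 0.90878.
Under H₀, SE = √(0.92·0.08/592) = √(0.000124324) = 0.01115.
z = (0.90878 − 0.92)/0.01115 = -0.01122/0.01115 = -1.006.

z = -1.006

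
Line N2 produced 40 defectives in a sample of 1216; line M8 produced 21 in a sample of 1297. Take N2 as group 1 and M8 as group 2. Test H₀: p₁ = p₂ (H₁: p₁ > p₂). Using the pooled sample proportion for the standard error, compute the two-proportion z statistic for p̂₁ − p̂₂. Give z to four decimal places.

z = 2.7190

p̂₁ = 40/1216 ≈ 0.0328947, p̂₂ = 21/1297 ≈ 0.0161912.
Pooled p̂ = (40+21)/(1216+1297) = 61/2513 = 0.0242738.
SE = √(0.0236846 × 0.00159338) = 0.0061432.
z = (0.0328947 − 0.0161912)/0.0061432 = 0.0167035/0.0061432 = 2.7190.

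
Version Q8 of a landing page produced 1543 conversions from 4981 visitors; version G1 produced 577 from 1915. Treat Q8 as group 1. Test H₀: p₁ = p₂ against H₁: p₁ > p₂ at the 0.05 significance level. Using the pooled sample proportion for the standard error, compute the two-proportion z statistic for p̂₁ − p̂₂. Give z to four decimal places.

p̂₁ = 1543/4981 = 0.309777, p̂₂ = 577/1915 = 0.301305.
Pooled p̂ = (1543+577)/(4981+1915) = 2120/6896 = 0.307425.
SE = √(p̂(1−p̂)(1/n₁+1/n₂)) = √(0.307425·0.692575·0.000722956) = √(0.000153928) = 0.012407.
z = (0.309777 − 0.301305)/0.012407 = 0.008472/0.012407 = 0.6828.
p-value = P(Z > 0.683) ≈ 0.2474. With α = 0.05, fail to reject H₀.

z = 0.6828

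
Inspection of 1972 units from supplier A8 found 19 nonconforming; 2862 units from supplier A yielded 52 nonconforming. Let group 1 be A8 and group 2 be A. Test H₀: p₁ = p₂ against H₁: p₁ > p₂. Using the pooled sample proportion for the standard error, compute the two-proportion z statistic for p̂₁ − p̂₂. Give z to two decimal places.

p̂₁ = 19/1972 = 0.009635, p̂₂ = 52/2862 = 0.018169.
Pooled p̂ = (19+52)/(1972+2862) = 71/4834 = 0.014688.
SE = √(0.0144719 × 0.000856505) = 0.003521.
z = (0.009635 − 0.018169)/0.003521 = -0.008534/0.003521 = -2.42.

z = -2.42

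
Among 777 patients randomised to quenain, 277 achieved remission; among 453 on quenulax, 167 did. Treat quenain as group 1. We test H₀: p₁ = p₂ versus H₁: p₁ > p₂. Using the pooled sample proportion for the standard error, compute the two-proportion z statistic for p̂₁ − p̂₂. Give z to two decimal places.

z = -0.43

p̂₁ = 277/777 = 0.3565, p̂₂ = 167/453 = 0.3687.
Pooled p̂ = (277+167)/(777+453) = 444/1230 = 0.3610.
SE = √(p̂(1−p̂)(1/n₁+1/n₂)) = √(0.3610·0.6390·0.00349451) = √(0.000806086) = 0.0284.
z = (0.3565 − 0.3687)/0.0284 = -0.0122/0.0284 = -0.43.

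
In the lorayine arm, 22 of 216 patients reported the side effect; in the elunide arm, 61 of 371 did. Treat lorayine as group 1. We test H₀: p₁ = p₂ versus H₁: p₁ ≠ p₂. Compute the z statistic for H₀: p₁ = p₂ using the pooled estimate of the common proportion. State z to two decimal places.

z = -2.10

p̂₁ = 22/216 = 0.1019, p̂₂ = 61/371 = 0.1644.
Pooled p̂ = (22+61)/(216+371) = 83/587 = 0.1414.
SE = √(p̂(1−p̂)(1/n₁+1/n₂)) = √(0.1414·0.8586·0.00732505) = √(0.000889289) = 0.0298.
z = (0.1019 − 0.1644)/0.0298 = -0.0625/0.0298 = -2.10.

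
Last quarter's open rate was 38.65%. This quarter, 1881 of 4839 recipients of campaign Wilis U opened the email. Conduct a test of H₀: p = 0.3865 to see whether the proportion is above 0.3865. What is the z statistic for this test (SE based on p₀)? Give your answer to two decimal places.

p̂ = 1881/4839 = 0.38872.
Standard error under H₀: √(0.3865×0.6135/4839) = 0.00700.
z = (0.38872 − 0.3865)/0.00700 = 0.00222/0.00700 = 0.32.
p-value = P(Z > 0.317) ≈ 0.3757.

z = 0.32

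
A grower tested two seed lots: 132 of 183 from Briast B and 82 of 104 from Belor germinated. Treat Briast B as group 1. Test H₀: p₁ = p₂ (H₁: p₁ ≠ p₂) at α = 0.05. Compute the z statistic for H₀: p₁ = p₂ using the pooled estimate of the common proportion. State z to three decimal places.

z = -1.256

p̂₁ = 132/183 ≈ 0.72131, p̂₂ = 82/104 ≈ 0.78846.
Pooled p̂ = (132+82)/(183+104) = 214/287 = 0.74564.
SE = √(0.189659 × 0.0150799) = 0.05348.
z = (0.72131 − 0.78846)/0.05348 = -0.06715/0.05348 = -1.256.
Two-sided p-value ≈ 2·Φ(−1.256) = 0.2093, so at α = 0.05 we fail to reject H₀.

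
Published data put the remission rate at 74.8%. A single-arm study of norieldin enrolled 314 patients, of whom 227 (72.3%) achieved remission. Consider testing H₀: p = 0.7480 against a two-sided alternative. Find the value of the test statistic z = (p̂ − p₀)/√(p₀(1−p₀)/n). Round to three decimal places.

z = -1.023

p̂ = 227/314 = 0.72293.
Standard error under H₀: √(0.748×0.252/314) = 0.02450.
z = (0.72293 − 0.748)/0.02450 = -0.02507/0.02450 = -1.023.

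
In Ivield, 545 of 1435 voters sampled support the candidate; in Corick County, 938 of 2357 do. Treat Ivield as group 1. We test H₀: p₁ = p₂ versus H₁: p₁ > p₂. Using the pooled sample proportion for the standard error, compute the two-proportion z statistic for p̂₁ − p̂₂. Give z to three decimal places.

p̂₁ = 545/1435 = 0.37979, p̂₂ = 938/2357 = 0.39796.
Pooled p̂ = (545+938)/(1435+2357) = 1483/3792 = 0.39109.
SE = √(p̂(1−p̂)(1/n₁+1/n₂)) = √(0.39109·0.60891·0.00112113) = √(0.000266984) = 0.01634.
z = (0.37979 − 0.39796)/0.01634 = -0.01817/0.01634 = -1.112.
p-value = P(Z > -1.112) ≈ 0.8670.

z = -1.112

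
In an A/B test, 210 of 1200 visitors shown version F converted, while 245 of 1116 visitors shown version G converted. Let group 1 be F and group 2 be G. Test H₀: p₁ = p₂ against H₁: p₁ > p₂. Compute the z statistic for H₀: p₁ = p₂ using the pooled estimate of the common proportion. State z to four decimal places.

z = -2.6953

p̂₁ = 210/1200 ≈ 0.175000, p̂₂ = 245/1116 ≈ 0.219534.
Pooled p̂ = (210+245)/(1200+1116) = 455/2316 = 0.196459.
SE = √(0.157863 × 0.00172939) = 0.016523.
z = (0.175000 − 0.219534)/0.016523 = -0.044534/0.016523 = -2.6953.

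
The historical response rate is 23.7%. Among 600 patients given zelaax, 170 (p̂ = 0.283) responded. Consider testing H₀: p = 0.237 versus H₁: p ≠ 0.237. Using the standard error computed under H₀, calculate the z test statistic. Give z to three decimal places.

z = 2.669

p̂ = 170/600 = 0.28333.
SE = √(p₀(1−p₀)/n) = √(0.18083/600) = 0.01736.
z = (0.28333 − 0.237)/0.01736 = 0.04633/0.01736 = 2.669.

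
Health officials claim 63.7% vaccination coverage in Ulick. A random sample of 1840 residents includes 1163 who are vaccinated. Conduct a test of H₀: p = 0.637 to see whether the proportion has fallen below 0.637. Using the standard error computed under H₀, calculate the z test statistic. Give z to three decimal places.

z = -0.440

p̂ = 1163/1840 ≈ 0.63207.
Standard error under H₀: √(0.637×0.363/1840) = 0.01121.
z = (0.63207 − 0.637)/0.01121 = -0.00493/0.01121 = -0.440.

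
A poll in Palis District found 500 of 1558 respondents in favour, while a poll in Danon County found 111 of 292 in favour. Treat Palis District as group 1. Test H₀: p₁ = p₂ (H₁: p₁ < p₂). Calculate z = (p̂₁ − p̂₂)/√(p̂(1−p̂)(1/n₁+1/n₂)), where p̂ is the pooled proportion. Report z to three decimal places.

p̂₁ = 500/1558 = 0.320924, p̂₂ = 111/292 = 0.380137.
Pooled p̂ = (500+111)/(1558+292) = 611/1850 = 0.330270.
SE = √(p̂(1−p̂)(1/n₁+1/n₂)) = √(0.330270·0.669730·0.00406651) = √(0.000899478) = 0.029991.
z = (0.320924 − 0.380137)/0.029991 = -0.059213/0.029991 = -1.974.

z = -1.974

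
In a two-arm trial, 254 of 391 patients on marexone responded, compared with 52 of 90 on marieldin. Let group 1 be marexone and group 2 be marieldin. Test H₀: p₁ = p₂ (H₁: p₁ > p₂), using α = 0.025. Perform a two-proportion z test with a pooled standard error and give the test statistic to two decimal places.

z = 1.28

p̂₁ = 254/391 = 0.6496, p̂₂ = 52/90 = 0.5778.
Pooled p̂ = (254+52)/(391+90) = 306/481 = 0.6362.
SE = √(p̂(1−p̂)(1/n₁+1/n₂)) = √(0.6362·0.3638·0.0136687) = √(0.0031637) = 0.0562.
z = (0.6496 − 0.5778)/0.0562 = 0.0718/0.0562 = 1.28.
p-value = P(Z > 1.277) ≈ 0.1008. With α = 0.025, fail to reject H₀.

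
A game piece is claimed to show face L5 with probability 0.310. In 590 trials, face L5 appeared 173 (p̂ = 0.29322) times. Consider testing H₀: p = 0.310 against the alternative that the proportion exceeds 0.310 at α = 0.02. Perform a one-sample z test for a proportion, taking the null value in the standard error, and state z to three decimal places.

p̂ = 173/590 ≈ 0.29322.
SE = √(p₀(1−p₀)/n) = √(0.2139/590) = 0.01904.
z = (0.29322 − 0.31)/0.01904 = -0.01678/0.01904 = -0.881.
p-value = P(Z > -0.881) ≈ 0.8109, so at α = 0.02 we fail to reject H₀.

z = -0.881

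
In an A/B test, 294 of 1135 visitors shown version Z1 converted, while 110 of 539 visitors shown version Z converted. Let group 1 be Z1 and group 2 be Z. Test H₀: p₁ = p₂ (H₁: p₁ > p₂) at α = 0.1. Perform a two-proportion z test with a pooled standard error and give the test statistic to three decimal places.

p̂₁ = 294/1135 = 0.25903, p̂₂ = 110/539 = 0.20408.
Pooled p̂ = (294+110)/(1135+539) = 404/1674 = 0.24134.
SE = √(p̂(1−p̂)(1/n₁+1/n₂)) = √(0.24134·0.75866·0.00273634) = √(0.000501008) = 0.02238.
z = (0.25903 − 0.20408)/0.02238 = 0.05495/0.02238 = 2.455.
p-value = P(Z > 2.455) ≈ 0.0070, so at α = 0.1 we reject H₀.

z = 2.455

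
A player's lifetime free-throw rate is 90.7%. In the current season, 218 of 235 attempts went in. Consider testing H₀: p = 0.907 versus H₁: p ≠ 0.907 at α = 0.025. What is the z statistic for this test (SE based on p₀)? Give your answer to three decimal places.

p̂ = 218/235 = 0.92766.
SE = √(p₀(1−p₀)/n) = √(0.084351/235) = 0.01895.
z = (0.92766 − 0.907)/0.01895 = 0.02066/0.01895 = 1.090.
p-value = 2·P(Z > 1.090) ≈ 0.2755, so at α = 0.025 we fail to reject H₀.

z = 1.090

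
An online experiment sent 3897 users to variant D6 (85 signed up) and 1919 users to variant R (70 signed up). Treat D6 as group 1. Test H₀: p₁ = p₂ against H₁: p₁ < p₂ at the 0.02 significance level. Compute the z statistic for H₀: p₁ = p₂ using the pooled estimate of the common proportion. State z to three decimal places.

p̂₁ = 85/3897 = 0.021812, p̂₂ = 70/1919 = 0.036477.
Pooled p̂ = (85+70)/(3897+1919) = 155/5816 = 0.026651.
SE = √(0.0259404 × 0.000777712) = 0.004492.
z = (0.021812 − 0.036477)/0.004492 = -0.014665/0.004492 = -3.265.
p-value = P(Z < -3.265) ≈ 0.0005, so at α = 0.02 we reject H₀.

z = -3.265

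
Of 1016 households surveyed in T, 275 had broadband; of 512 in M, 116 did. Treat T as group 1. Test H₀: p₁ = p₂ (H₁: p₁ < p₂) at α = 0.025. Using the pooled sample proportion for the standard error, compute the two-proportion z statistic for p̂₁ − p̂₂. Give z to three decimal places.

z = 1.865

p̂₁ = 275/1016 ≈ 0.27067, p̂₂ = 116/512 ≈ 0.22656.
Pooled p̂ = (275+116)/(1016+512) = 391/1528 = 0.25589.
SE = √(0.19041 × 0.00293738) = 0.02365.
z = (0.27067 − 0.22656)/0.02365 = 0.04411/0.02365 = 1.865.
p-value = P(Z < 1.865) ≈ 0.9689. With α = 0.025, fail to reject H₀.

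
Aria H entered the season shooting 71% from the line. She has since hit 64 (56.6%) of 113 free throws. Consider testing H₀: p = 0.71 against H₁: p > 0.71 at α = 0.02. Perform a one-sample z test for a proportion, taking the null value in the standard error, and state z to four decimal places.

z = -3.3647

p̂ = 64/113 = 0.5663717.
Standard error under H₀: √(0.71×0.29/113) = 0.0426863.
z = (0.5663717 − 0.71)/0.0426863 = -0.1436283/0.0426863 = -3.3647.
p-value = P(Z > -3.365) ≈ 0.9996; since p > α = 0.02, fail to reject H₀.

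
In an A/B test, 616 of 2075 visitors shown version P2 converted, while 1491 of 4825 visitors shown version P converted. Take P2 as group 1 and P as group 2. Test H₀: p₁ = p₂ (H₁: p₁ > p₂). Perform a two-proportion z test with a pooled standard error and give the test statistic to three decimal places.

z = -1.005

p̂₁ = 616/2075 = 0.29687, p̂₂ = 1491/4825 = 0.30902.
Pooled p̂ = (616+1491)/(2075+4825) = 2107/6900 = 0.30536.
SE = √(0.212116 × 0.000689182) = 0.01209.
z = (0.29687 − 0.30902)/0.01209 = -0.01215/0.01209 = -1.005.
p-value = P(Z > -1.005) ≈ 0.8425.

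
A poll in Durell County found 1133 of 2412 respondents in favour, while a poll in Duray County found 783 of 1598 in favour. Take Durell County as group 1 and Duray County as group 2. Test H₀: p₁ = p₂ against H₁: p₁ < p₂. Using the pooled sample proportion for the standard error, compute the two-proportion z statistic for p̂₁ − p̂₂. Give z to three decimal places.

p̂₁ = 1133/2412 = 0.469735, p̂₂ = 783/1598 = 0.489987.
Pooled p̂ = (1133+783)/(2412+1598) = 1916/4010 = 0.477805.
SE = √(0.249507 × 0.00104038) = 0.016112.
z = (0.469735 − 0.489987)/0.016112 = -0.020252/0.016112 = -1.257.
p-value = P(Z < -1.257) ≈ 0.1044.

z = -1.257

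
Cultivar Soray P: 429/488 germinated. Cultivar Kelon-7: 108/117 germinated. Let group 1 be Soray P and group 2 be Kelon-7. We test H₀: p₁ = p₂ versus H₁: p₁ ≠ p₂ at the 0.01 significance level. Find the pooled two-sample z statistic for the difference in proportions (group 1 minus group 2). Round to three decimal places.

z = -1.353

p̂₁ = 429/488 = 0.87910, p̂₂ = 108/117 = 0.92308.
Pooled p̂ = (429+108)/(488+117) = 537/605 = 0.88760.
SE = √(0.0997637 × 0.0105962) = 0.03251.
z = (0.87910 − 0.92308)/0.03251 = -0.04398/0.03251 = -1.353.
p-value = 2·P(Z > 1.353) ≈ 0.1762; since p > α = 0.01, fail to reject H₀.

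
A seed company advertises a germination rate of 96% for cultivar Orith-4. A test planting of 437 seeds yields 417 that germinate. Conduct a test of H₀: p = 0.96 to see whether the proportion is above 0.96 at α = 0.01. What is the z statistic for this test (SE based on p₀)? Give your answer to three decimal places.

z = -0.615

p̂ = 417/437 ≈ 0.954233.
Standard error under H₀: √(0.96×0.04/437) = 0.009374.
z = (0.954233 − 0.96)/0.009374 = -0.005767/0.009374 = -0.615.
p-value = P(Z > -0.615) ≈ 0.7308. With α = 0.01, fail to reject H₀.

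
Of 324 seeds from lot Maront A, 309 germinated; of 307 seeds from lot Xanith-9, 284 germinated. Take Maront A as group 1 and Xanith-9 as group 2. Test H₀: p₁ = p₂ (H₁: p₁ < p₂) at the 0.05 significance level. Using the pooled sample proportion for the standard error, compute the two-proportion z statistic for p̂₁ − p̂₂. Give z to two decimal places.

z = 1.51

p̂₁ = 309/324 ≈ 0.9537, p̂₂ = 284/307 ≈ 0.9251.
Pooled p̂ = (309+284)/(324+307) = 593/631 = 0.9398.
SE = √(p̂(1−p̂)(1/n₁+1/n₂)) = √(0.9398·0.0602·0.00634375) = √(0.000359026) = 0.0189.
z = (0.9537 − 0.9251)/0.0189 = 0.0286/0.0189 = 1.51.
p-value = P(Z < 1.511) ≈ 0.9346. With α = 0.05, fail to reject H₀.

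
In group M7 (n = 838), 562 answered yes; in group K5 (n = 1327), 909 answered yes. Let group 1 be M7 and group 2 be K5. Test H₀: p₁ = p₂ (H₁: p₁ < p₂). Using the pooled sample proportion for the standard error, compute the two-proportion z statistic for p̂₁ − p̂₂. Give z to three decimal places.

z = -0.697

p̂₁ = 562/838 = 0.67064, p̂₂ = 909/1327 = 0.68500.
Pooled p̂ = (562+909)/(838+1327) = 1471/2165 = 0.67945.
SE = √(0.217799 × 0.0019469) = 0.02059.
z = (0.67064 − 0.68500)/0.02059 = -0.01436/0.02059 = -0.697.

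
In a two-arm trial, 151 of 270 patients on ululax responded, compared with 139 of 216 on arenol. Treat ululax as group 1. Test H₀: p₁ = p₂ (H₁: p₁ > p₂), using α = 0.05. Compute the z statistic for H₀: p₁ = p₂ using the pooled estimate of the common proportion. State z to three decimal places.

z = -1.882

p̂₁ = 151/270 = 0.55926, p̂₂ = 139/216 = 0.64352.
Pooled p̂ = (151+139)/(270+216) = 290/486 = 0.59671.
SE = √(p̂(1−p̂)(1/n₁+1/n₂)) = √(0.59671·0.40329·0.00833333) = √(0.0020054) = 0.04478.
z = (0.55926 − 0.64352)/0.04478 = -0.08426/0.04478 = -1.882.
p-value = P(Z > -1.882) ≈ 0.9701; since p > α = 0.05, fail to reject H₀.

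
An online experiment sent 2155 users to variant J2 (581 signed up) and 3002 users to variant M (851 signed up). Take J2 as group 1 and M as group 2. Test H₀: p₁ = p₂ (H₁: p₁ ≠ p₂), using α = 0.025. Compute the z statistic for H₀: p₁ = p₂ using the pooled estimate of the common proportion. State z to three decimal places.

z = -1.097

p̂₁ = 581/2155 = 0.26961, p̂₂ = 851/3002 = 0.28348.
Pooled p̂ = (581+851)/(2155+3002) = 1432/5157 = 0.27768.
SE = √(p̂(1−p̂)(1/n₁+1/n₂)) = √(0.27768·0.72232·0.000797148) = √(0.000159887) = 0.01264.
z = (0.26961 − 0.28348)/0.01264 = -0.01387/0.01264 = -1.097.
Two-sided p-value ≈ 2·Φ(−1.097) = 0.2726, so at α = 0.025 we fail to reject H₀.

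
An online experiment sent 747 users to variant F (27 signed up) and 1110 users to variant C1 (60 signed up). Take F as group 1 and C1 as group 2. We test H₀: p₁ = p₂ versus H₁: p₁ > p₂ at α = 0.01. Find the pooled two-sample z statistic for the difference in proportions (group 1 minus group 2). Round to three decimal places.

z = -1.791

p̂₁ = 27/747 ≈ 0.03614, p̂₂ = 60/1110 ≈ 0.05405.
Pooled p̂ = (27+60)/(747+1110) = 87/1857 = 0.04685.
SE = √(0.0446549 × 0.00223959) = 0.01000.
z = (0.03614 − 0.05405)/0.01000 = -0.01791/0.01000 = -1.791.
p-value = P(Z > -1.791) ≈ 0.9633, so at α = 0.01 we fail to reject H₀.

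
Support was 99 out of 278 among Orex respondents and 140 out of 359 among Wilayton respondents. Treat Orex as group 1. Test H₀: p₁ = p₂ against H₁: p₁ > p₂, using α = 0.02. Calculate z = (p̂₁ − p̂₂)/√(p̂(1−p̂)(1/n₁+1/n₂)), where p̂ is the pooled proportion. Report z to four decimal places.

z = -0.8753

p̂₁ = 99/278 = 0.356115, p̂₂ = 140/359 = 0.389972.
Pooled p̂ = (99+140)/(278+359) = 239/637 = 0.375196.
SE = √(p̂(1−p̂)(1/n₁+1/n₂)) = √(0.375196·0.624804·0.00638264) = √(0.00149624) = 0.038681.
z = (0.356115 − 0.389972)/0.038681 = -0.033857/0.038681 = -0.8753.
p-value = P(Z > -0.875) ≈ 0.8093. With α = 0.02, fail to reject H₀.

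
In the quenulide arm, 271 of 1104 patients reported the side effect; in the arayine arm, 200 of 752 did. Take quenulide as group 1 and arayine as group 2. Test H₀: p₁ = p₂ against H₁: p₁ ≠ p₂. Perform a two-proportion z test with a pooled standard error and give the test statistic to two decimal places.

z = -1.00

p̂₁ = 271/1104 = 0.2455, p̂₂ = 200/752 = 0.2660.
Pooled p̂ = (271+200)/(1104+752) = 471/1856 = 0.2538.
SE = √(0.189372 × 0.00223558) = 0.0206.
z = (0.2455 − 0.2660)/0.0206 = -0.0205/0.0206 = -1.00.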